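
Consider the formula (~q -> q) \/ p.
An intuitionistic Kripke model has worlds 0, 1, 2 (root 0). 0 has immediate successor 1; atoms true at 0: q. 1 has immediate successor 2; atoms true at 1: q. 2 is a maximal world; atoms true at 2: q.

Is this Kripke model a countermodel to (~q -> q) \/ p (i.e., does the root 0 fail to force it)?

No

0 ||- (~q -> q) \/ p via the disjunct ~q -> q.
So the root 0 forces (~q -> q) \/ p; the model is not a countermodel.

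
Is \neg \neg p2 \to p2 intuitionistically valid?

This is double-negation elimination, which is not intuitionistically valid.
A Kripke countermodel: worlds s0, s1; order generated by s0 \le s1; atoms true at each world — s0:{}; s1:{p2}.
s0 \nVdash \neg \neg p2 \to p2: already at s0 itself, s0 \Vdash \neg \neg p2 but s0 \nVdash p2.
s0 lacks atom p2, so s0 \nVdash p2.
So the root s0 does not force the formula.

No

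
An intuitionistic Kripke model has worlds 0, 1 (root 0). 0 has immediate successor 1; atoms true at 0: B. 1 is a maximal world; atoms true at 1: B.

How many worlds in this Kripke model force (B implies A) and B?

0: does not force it — 0 does not force (B implies A) and B since 0 fails B implies A.
1: does not force it — 1 does not force (B implies A) and B since 1 fails B implies A.
Worlds forcing the formula: { }.

0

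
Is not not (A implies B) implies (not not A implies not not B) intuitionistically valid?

This is the distribution of double negation over implication, which is intuitionistically derivable.
Assume not not (A implies B) and not not A; suppose not B. Then A implies B would give not A (by contraposition), contradicting not not A; so not (A implies B), contradicting not not (A implies B). Hence not not B.

Yes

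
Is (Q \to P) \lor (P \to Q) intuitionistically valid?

No

This is the Gödel–Dummett linearity axiom, which is not intuitionistically valid.
A Kripke countermodel: worlds s0, s1, s2; order generated by s0 \le s1, s0 \le s2; atoms true at each world — s0:{}; s1:{Q}; s2:{P}.
s0 \nVdash (Q \to P) \lor (P \to Q): neither disjunct is forced at s0.
s0 \nVdash Q \to P: at the accessible world s1, s1 \Vdash Q but s1 \nVdash P.
s1 lacks atom P, so s1 \nVdash P.
So the root s0 does not force the formula.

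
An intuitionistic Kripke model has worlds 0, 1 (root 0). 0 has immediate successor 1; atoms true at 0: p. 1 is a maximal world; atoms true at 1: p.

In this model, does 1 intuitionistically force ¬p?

1 ⊮ ¬p since 1 is accessible from 1 and 1 ⊩ p.

No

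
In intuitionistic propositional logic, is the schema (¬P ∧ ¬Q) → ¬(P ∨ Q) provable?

Yes

This is a constructively valid De Morgan direction (conjunction of negations to negated disjunction), which is intuitionistically derivable.
If both ¬P and ¬Q hold at a world, no accessible world forces P or forces Q, so none forces P ∨ Q.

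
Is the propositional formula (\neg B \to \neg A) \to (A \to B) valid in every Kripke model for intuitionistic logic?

This is the converse of contraposition, which is not intuitionistically valid.
A Kripke countermodel: worlds u, v; order generated by u \le v; atoms true at each world — u:{A}; v:{A,B}.
u \nVdash (\neg B \to \neg A) \to (A \to B): already at u itself, u \Vdash \neg B \to \neg A but u \nVdash A \to B.
u \nVdash A \to B: already at u itself, u \Vdash A but u \nVdash B.
u lacks atom B, so u \nVdash B.
So the root u does not force the formula.

No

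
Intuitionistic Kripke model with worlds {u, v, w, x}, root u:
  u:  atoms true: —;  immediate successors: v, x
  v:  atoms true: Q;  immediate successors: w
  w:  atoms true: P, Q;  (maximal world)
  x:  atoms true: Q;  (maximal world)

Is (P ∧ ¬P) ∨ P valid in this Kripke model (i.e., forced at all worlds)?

Not every world: u ⊮ (P ∧ ¬P) ∨ P.
u ⊮ (P ∧ ¬P) ∨ P: neither disjunct is forced at u.
u ⊮ P ∧ ¬P since u fails P.

No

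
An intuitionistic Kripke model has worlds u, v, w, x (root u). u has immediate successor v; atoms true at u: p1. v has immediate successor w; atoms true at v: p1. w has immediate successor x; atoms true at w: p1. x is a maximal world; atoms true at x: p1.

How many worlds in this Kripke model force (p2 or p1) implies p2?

u: does not force it — u does not force (p2 or p1) implies p2: already at u itself, u forces p2 or p1 but u does not force p2.
v: does not force it — v does not force (p2 or p1) implies p2: already at v itself, v forces p2 or p1 but v does not force p2.
w: does not force it — w does not force (p2 or p1) implies p2: already at w itself, w forces p2 or p1 but w does not force p2.
x: does not force it.
Worlds forcing the formula: { }.

0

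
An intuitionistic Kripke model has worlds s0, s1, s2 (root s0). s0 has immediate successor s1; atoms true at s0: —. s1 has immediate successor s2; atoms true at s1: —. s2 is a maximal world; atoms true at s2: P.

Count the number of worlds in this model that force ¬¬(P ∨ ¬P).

3

s0: forces it.
s1: forces it.
s2: forces it.
Worlds forcing the formula: {s0, s1, s2}.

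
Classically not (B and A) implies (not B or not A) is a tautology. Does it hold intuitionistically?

This is the constructively invalid direction of De Morgan's law for conjunction, which is not intuitionistically valid.
A Kripke countermodel: worlds s0, s1, s2; order generated by s0 <= s1, s0 <= s2; atoms true at each world — s0:{}; s1:{B}; s2:{A}.
s0 does not force not (B and A) implies (not B or not A): already at s0 itself, s0 forces not (B and A) but s0 does not force not B or not A.
s0 does not force not B or not A: neither disjunct is forced at s0.
s0 does not force not B since s1 is accessible from s0 and s1 forces B.
So the root s0 does not force the formula.

No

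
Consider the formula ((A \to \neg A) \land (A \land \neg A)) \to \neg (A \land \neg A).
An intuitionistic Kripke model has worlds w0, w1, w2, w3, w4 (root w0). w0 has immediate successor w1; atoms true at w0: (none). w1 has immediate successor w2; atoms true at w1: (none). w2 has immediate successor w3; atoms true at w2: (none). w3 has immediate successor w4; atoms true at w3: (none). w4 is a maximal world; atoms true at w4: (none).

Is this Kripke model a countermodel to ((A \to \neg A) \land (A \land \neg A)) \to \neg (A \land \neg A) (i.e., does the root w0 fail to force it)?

w0 \Vdash ((A \to \neg A) \land (A \land \neg A)) \to \neg (A \land \neg A) vacuously: no world accessible from w0 forces the antecedent (A \to \neg A) \land (A \land \neg A).
So the root w0 forces ((A \to \neg A) \land (A \land \neg A)) \to \neg (A \land \neg A); the model is not a countermodel.

No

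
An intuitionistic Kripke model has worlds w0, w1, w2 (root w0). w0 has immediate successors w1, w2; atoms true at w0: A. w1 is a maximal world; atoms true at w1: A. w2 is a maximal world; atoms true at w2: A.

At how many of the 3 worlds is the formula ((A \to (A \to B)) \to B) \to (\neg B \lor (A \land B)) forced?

w0: forces it.
w1: forces it.
w2: forces it.
Worlds forcing the formula: {w0, w1, w2}.

3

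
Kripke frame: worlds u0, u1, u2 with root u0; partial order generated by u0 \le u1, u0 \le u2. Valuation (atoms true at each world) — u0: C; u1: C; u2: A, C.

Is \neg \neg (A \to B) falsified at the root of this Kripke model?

Yes

u0 \nVdash \neg \neg (A \to B) since u2 is accessible from u0 and u2 \Vdash \neg (A \to B).
u2 \Vdash \neg (A \to B): no world accessible from u2 forces A \to B.
So the root u0 does not force \neg \neg (A \to B); the model is a countermodel.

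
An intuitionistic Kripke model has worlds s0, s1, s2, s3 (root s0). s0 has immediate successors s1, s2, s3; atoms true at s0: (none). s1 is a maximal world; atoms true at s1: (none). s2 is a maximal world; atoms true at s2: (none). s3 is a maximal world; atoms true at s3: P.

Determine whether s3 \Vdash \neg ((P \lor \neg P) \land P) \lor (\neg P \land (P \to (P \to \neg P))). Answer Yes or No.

No

s3 \nVdash \neg ((P \lor \neg P) \land P) \lor (\neg P \land (P \to (P \to \neg P))): neither disjunct is forced at s3.
s3 \nVdash \neg ((P \lor \neg P) \land P) since s3 is accessible from s3 and s3 \Vdash (P \lor \neg P) \land P.
s3 \Vdash (P \lor \neg P) \land P since s3 forces both conjuncts.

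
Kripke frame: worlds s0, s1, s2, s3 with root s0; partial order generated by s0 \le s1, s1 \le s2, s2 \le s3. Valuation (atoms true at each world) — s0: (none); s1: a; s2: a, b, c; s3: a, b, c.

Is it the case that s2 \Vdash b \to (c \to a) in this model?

Yes

s2 \Vdash b \to (c \to a): every world accessible from s2 that forces b (namely s2, s3) also forces c \to a.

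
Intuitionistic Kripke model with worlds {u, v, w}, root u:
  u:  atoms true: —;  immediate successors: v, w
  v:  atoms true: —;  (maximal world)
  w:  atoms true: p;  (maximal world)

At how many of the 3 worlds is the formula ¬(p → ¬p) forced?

1

u: does not force it — u ⊮ ¬(p → ¬p) since v is accessible from u and v ⊩ p → ¬p.
v: does not force it — v ⊮ ¬(p → ¬p) since v is accessible from v and v ⊩ p → ¬p.
w: forces it.
Worlds forcing the formula: {w}.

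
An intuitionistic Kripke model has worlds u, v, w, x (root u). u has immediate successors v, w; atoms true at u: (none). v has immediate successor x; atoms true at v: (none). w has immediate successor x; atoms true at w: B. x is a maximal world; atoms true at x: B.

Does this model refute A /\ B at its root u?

Yes

u ||-/- A /\ B since u fails A.
So the root u does not force A /\ B; the model is a countermodel.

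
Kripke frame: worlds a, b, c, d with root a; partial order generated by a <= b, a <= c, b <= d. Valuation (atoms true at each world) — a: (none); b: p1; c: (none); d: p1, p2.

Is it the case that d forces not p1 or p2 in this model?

d forces not p1 or p2 via the disjunct p2.

Yes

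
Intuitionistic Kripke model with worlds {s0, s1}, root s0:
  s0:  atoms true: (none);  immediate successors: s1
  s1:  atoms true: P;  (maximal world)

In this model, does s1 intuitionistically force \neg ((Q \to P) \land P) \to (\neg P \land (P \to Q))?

Yes

s1 \Vdash \neg ((Q \to P) \land P) \to (\neg P \land (P \to Q)) vacuously: no world accessible from s1 forces the antecedent \neg ((Q \to P) \land P).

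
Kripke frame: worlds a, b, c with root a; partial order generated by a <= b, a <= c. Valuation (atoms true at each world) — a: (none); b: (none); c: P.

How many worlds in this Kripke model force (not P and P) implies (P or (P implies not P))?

3

a: forces it.
b: forces it.
c: forces it.
Worlds forcing the formula: {a, b, c}.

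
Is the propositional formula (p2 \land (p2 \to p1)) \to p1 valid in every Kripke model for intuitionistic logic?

Yes

This is modus ponens in implicational form, which is intuitionistically derivable.
If a world forces p2 and p2 \to p1, then applying the implication at that world (which is accessible from itself) gives p1.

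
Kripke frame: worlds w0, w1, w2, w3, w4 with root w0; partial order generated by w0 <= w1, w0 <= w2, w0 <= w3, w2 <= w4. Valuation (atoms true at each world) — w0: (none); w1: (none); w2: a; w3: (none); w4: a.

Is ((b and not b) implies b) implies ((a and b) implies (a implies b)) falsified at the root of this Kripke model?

No

w0 forces ((b and not b) implies b) implies ((a and b) implies (a implies b)): every world accessible from w0 that forces (b and not b) implies b (namely w0, w1, w2, w3, w4) also forces (a and b) implies (a implies b).
So the root w0 forces ((b and not b) implies b) implies ((a and b) implies (a implies b)); the model is not a countermodel.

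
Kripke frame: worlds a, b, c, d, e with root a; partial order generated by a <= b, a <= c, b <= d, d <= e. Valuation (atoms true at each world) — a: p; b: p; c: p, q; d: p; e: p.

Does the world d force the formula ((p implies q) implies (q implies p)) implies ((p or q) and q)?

No

d does not force ((p implies q) implies (q implies p)) implies ((p or q) and q): already at d itself, d forces (p implies q) implies (q implies p) but d does not force (p or q) and q.
d does not force (p or q) and q since d fails q.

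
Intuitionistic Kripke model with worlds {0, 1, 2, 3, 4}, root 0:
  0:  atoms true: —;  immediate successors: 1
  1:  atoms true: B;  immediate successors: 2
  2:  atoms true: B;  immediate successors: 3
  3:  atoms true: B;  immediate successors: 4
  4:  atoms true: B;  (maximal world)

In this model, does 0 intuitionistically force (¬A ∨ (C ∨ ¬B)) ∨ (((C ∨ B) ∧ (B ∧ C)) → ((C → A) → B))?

0 ⊩ (¬A ∨ (C ∨ ¬B)) ∨ (((C ∨ B) ∧ (B ∧ C)) → ((C → A) → B)) via the disjunct ¬A ∨ (C ∨ ¬B).

Yes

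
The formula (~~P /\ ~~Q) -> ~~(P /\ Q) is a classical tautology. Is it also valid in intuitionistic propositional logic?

Yes

This is the distribution of double negation over conjunction, which is intuitionistically derivable.
Assume ~~P, ~~Q, and ~(P /\ Q). From P we'd get ~Q (since P /\ Q is refuted), contradicting ~~Q; so ~P, contradicting ~~P.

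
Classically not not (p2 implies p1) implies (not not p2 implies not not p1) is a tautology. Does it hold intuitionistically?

Yes

This is the distribution of double negation over implication, which is intuitionistically derivable.
Assume not not (p2 implies p1) and not not p2; suppose not p1. Then p2 implies p1 would give not p2 (by contraposition), contradicting not not p2; so not (p2 implies p1), contradicting not not (p2 implies p1). Hence not not p1.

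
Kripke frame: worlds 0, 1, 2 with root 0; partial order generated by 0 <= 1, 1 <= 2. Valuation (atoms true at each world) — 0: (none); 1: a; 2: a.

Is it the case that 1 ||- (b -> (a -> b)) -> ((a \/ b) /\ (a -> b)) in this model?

1 ||-/- (b -> (a -> b)) -> ((a \/ b) /\ (a -> b)): already at 1 itself, 1 ||- b -> (a -> b) but 1 ||-/- (a \/ b) /\ (a -> b).
1 ||-/- (a \/ b) /\ (a -> b) since 1 fails a -> b.

No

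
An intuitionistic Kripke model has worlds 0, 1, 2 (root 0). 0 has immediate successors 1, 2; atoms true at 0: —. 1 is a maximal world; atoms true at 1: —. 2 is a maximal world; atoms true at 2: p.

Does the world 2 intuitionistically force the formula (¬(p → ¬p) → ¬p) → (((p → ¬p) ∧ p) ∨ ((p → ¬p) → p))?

2 ⊩ (¬(p → ¬p) → ¬p) → (((p → ¬p) ∧ p) ∨ ((p → ¬p) → p)) vacuously: no world accessible from 2 forces the antecedent ¬(p → ¬p) → ¬p.

Yes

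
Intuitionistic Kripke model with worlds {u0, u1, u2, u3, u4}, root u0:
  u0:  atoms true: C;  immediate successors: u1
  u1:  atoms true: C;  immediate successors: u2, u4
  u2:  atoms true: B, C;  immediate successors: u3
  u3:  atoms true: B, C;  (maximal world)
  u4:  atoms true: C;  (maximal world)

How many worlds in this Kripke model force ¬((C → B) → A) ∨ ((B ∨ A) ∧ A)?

2

u0: does not force it — u0 ⊮ ¬((C → B) → A) ∨ ((B ∨ A) ∧ A): neither disjunct is forced at u0.
u1: does not force it.
u2: forces it.
u3: forces it.
u4: does not force it.
Worlds forcing the formula: {u2, u3}.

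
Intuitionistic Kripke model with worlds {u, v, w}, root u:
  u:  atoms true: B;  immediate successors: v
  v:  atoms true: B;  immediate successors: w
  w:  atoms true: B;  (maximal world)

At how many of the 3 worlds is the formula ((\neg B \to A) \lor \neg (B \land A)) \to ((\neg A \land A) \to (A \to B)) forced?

u: forces it.
v: forces it.
w: forces it.
Worlds forcing the formula: {u, v, w}.

3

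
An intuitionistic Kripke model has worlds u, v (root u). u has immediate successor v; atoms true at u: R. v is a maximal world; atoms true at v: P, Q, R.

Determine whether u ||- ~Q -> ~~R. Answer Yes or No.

Yes

u ||- ~Q -> ~~R vacuously: no world accessible from u forces the antecedent ~Q.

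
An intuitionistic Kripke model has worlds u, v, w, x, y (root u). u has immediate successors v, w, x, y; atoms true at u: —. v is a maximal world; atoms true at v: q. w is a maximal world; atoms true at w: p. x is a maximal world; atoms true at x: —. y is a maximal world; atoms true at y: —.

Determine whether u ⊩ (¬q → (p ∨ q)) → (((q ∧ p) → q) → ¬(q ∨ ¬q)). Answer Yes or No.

No

u ⊮ (¬q → (p ∨ q)) → (((q ∧ p) → q) → ¬(q ∨ ¬q)): at the accessible world v, v ⊩ ¬q → (p ∨ q) but v ⊮ ((q ∧ p) → q) → ¬(q ∨ ¬q).
v ⊮ ((q ∧ p) → q) → ¬(q ∨ ¬q): already at v itself, v ⊩ (q ∧ p) → q but v ⊮ ¬(q ∨ ¬q).
v ⊮ ¬(q ∨ ¬q) since v is accessible from v and v ⊩ q ∨ ¬q.
v ⊩ q ∨ ¬q via the disjunct q.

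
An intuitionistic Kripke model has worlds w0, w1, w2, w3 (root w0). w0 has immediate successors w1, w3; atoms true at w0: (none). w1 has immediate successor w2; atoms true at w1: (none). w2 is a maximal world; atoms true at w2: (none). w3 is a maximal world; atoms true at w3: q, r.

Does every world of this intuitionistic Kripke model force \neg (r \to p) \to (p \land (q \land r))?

No

Not every world: w0 \nVdash \neg (r \to p) \to (p \land (q \land r)).
w0 \nVdash \neg (r \to p) \to (p \land (q \land r)): at the accessible world w3, w3 \Vdash \neg (r \to p) but w3 \nVdash p \land (q \land r).
w3 \nVdash p \land (q \land r) since w3 fails p.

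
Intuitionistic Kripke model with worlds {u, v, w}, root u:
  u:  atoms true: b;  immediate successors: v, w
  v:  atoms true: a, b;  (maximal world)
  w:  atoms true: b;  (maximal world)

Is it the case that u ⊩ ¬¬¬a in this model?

u ⊮ ¬¬¬a since v is accessible from u and v ⊩ ¬¬a.
v ⊩ ¬¬a: no world accessible from v forces ¬a.

No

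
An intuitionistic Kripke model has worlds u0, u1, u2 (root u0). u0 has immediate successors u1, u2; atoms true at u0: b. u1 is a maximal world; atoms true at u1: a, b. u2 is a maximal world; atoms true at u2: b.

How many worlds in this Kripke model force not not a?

u0: does not force it — u0 does not force not not a since u2 is accessible from u0 and u2 forces not a.
u1: forces it.
u2: does not force it — u2 does not force not not a since u2 is accessible from u2 and u2 forces not a.
Worlds forcing the formula: {u1}.

1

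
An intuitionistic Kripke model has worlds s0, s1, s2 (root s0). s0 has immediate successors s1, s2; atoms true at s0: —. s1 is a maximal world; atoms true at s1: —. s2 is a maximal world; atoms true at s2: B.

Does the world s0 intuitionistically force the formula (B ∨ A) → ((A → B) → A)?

s0 ⊮ (B ∨ A) → ((A → B) → A): at the accessible world s2, s2 ⊩ B ∨ A but s2 ⊮ (A → B) → A.
s2 ⊮ (A → B) → A: already at s2 itself, s2 ⊩ A → B but s2 ⊮ A.
s2 lacks atom A, so s2 ⊮ A.

No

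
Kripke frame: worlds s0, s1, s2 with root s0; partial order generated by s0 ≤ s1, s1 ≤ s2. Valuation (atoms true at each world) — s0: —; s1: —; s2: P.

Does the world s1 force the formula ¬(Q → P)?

No

s1 ⊮ ¬(Q → P) since s1 is accessible from s1 and s1 ⊩ Q → P.
s1 ⊩ Q → P vacuously: no world accessible from s1 forces the antecedent Q.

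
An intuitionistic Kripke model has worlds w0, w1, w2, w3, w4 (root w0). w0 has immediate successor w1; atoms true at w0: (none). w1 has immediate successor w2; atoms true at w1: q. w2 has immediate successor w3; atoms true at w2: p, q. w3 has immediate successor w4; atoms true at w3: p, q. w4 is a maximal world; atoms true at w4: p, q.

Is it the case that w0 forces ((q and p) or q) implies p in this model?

w0 does not force ((q and p) or q) implies p: at the accessible world w1, w1 forces (q and p) or q but w1 does not force p.
w1 lacks atom p, so w1 does not force p.

No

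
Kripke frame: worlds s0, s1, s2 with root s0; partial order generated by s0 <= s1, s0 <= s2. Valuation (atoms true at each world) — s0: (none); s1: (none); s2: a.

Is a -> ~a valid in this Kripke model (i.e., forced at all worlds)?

Not every world: s0 ||-/- a -> ~a.
s0 ||-/- a -> ~a: at the accessible world s2, s2 ||- a but s2 ||-/- ~a.
s2 ||-/- ~a since s2 is accessible from s2 and s2 ||- a.

No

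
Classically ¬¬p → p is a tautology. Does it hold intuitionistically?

This is double-negation elimination, which is not intuitionistically valid.
A Kripke countermodel: worlds w0, w1; order generated by w0 ≤ w1; atoms true at each world — w0:{}; w1:{p}.
w0 ⊮ ¬¬p → p: already at w0 itself, w0 ⊩ ¬¬p but w0 ⊮ p.
w0 lacks atom p, so w0 ⊮ p.
So the root w0 does not force the formula.

No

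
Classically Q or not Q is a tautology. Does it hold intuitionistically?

No

This is the law of excluded middle, which is not intuitionistically valid.
A Kripke countermodel: worlds w0, w1; order generated by w0 <= w1; atoms true at each world — w0:{}; w1:{Q}.
w0 does not force Q or not Q: neither disjunct is forced at w0.
w0 lacks atom Q, so w0 does not force Q.
So the root w0 does not force the formula.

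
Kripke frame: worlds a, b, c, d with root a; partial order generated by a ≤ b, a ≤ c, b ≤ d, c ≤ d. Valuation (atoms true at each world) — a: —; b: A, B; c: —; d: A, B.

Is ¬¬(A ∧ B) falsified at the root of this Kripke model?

a ⊩ ¬¬(A ∧ B): no world accessible from a forces ¬(A ∧ B).
So the root a forces ¬¬(A ∧ B); the model is not a countermodel.

No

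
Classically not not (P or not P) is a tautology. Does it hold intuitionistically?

This is the double negation of excluded middle, which is intuitionistically derivable.
Assuming not (P or not P): from P we'd get P or not P, so not P; but then P or not P again — contradiction. Hence not not (P or not P).

Yes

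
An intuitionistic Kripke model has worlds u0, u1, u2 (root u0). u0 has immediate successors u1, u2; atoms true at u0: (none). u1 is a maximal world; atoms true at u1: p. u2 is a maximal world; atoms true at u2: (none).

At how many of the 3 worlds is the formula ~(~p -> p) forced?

u0: does not force it — u0 ||-/- ~(~p -> p) since u1 is accessible from u0 and u1 ||- ~p -> p.
u1: does not force it — u1 ||-/- ~(~p -> p) since u1 is accessible from u1 and u1 ||- ~p -> p.
u2: forces it.
Worlds forcing the formula: {u2}.

1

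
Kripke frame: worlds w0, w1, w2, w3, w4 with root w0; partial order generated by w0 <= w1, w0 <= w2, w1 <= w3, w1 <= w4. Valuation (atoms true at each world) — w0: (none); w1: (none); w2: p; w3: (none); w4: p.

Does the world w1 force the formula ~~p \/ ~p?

No

w1 ||-/- ~~p \/ ~p: neither disjunct is forced at w1.
w1 ||-/- ~~p since w3 is accessible from w1 and w3 ||- ~p.
w3 ||- ~p: no world accessible from w3 forces p.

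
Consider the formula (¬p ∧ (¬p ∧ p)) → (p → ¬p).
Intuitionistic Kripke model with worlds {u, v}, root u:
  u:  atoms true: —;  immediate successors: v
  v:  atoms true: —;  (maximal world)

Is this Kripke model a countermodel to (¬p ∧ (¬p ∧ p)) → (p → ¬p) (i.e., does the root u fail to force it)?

u ⊩ (¬p ∧ (¬p ∧ p)) → (p → ¬p) vacuously: no world accessible from u forces the antecedent ¬p ∧ (¬p ∧ p).
So the root u forces (¬p ∧ (¬p ∧ p)) → (p → ¬p); the model is not a countermodel.

No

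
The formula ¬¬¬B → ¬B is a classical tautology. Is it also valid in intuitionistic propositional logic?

This is triple-negation reduction, which is intuitionistically derivable.
Assume ¬¬¬B and suppose B. Then ¬¬B (double-negation introduction), contradicting ¬¬¬B. So ¬B.

Yes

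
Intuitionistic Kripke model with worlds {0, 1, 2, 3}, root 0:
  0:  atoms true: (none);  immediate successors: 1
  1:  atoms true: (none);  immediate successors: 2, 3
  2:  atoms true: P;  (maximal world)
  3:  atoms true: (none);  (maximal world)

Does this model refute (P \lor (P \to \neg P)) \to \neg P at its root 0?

0 \nVdash (P \lor (P \to \neg P)) \to \neg P: at the accessible world 2, 2 \Vdash P \lor (P \to \neg P) but 2 \nVdash \neg P.
2 \nVdash \neg P since 2 is accessible from 2 and 2 \Vdash P.
So the root 0 does not force (P \lor (P \to \neg P)) \to \neg P; the model is a countermodel.

Yes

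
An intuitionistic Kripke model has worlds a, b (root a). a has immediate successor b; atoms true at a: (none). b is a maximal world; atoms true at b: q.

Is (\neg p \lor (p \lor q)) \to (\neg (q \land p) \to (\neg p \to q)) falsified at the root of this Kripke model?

Yes

a \nVdash (\neg p \lor (p \lor q)) \to (\neg (q \land p) \to (\neg p \to q)): already at a itself, a \Vdash \neg p \lor (p \lor q) but a \nVdash \neg (q \land p) \to (\neg p \to q).
a \nVdash \neg (q \land p) \to (\neg p \to q): already at a itself, a \Vdash \neg (q \land p) but a \nVdash \neg p \to q.
a \nVdash \neg p \to q: already at a itself, a \Vdash \neg p but a \nVdash q.
So the root a does not force (\neg p \lor (p \lor q)) \to (\neg (q \land p) \to (\neg p \to q)); the model is a countermodel.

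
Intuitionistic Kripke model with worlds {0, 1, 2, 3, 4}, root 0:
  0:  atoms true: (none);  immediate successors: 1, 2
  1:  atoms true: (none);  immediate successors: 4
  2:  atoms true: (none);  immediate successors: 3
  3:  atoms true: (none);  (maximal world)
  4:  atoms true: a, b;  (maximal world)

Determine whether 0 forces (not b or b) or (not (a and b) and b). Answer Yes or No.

No

0 does not force (not b or b) or (not (a and b) and b): neither disjunct is forced at 0.
0 does not force not b or b: neither disjunct is forced at 0.
0 does not force not b since 4 is accessible from 0 and 4 forces b.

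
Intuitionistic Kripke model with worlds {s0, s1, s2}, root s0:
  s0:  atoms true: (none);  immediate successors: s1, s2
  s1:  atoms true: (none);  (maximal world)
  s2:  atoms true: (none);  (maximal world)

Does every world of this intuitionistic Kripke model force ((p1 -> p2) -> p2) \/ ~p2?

s0 ||- ((p1 -> p2) -> p2) \/ ~p2 via the disjunct ~p2.
Since the root s0 forces ((p1 -> p2) -> p2) \/ ~p2 and forcing is persistent (monotone upward), every world forces it.

Yes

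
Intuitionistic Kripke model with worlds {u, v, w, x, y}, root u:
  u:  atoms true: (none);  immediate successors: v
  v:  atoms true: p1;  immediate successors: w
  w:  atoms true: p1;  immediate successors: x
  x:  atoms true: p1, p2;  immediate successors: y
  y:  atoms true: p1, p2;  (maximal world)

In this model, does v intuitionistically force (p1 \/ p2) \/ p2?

v ||- (p1 \/ p2) \/ p2 via the disjunct p1 \/ p2.

Yes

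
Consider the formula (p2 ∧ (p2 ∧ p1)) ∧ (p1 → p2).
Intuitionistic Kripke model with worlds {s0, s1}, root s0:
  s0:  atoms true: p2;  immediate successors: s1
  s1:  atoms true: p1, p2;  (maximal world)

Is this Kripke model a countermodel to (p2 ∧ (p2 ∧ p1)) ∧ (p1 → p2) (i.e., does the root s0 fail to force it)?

s0 ⊮ (p2 ∧ (p2 ∧ p1)) ∧ (p1 → p2) since s0 fails p2 ∧ (p2 ∧ p1).
So the root s0 does not force (p2 ∧ (p2 ∧ p1)) ∧ (p1 → p2); the model is a countermodel.

Yes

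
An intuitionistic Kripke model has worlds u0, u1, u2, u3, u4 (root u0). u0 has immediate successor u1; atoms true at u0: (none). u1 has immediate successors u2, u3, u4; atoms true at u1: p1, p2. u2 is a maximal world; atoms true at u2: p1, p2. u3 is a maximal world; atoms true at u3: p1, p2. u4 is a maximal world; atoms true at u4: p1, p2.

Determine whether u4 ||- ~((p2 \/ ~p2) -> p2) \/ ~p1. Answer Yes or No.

No

u4 ||-/- ~((p2 \/ ~p2) -> p2) \/ ~p1: neither disjunct is forced at u4.
u4 ||-/- ~((p2 \/ ~p2) -> p2) since u4 is accessible from u4 and u4 ||- (p2 \/ ~p2) -> p2.
u4 ||- (p2 \/ ~p2) -> p2: every world accessible from u4 that forces p2 \/ ~p2 (namely u4) also forces p2.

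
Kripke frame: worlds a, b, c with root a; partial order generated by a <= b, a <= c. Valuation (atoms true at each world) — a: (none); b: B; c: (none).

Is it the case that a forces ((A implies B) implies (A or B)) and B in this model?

a does not force ((A implies B) implies (A or B)) and B since a fails (A implies B) implies (A or B).

No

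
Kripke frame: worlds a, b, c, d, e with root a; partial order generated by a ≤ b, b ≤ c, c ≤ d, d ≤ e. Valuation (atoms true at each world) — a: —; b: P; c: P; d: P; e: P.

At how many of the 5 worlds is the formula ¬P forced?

a: does not force it — a ⊮ ¬P since b is accessible from a and b ⊩ P.
b: does not force it.
c: does not force it.
d: does not force it.
e: does not force it.
Worlds forcing the formula: { }.

0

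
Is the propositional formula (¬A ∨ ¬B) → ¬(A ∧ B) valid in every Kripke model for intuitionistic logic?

This is a constructively valid De Morgan direction (disjunction of negations to negated conjunction), which is intuitionistically derivable.
If ¬A holds at a world then no accessible world forces A, hence none forces A ∧ B; likewise for ¬B.

Yes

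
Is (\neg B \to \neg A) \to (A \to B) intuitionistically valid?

No

This is the converse of contraposition, which is not intuitionistically valid.
A Kripke countermodel: worlds w0, w1; order generated by w0 \le w1; atoms true at each world — w0:{A}; w1:{A,B}.
w0 \nVdash (\neg B \to \neg A) \to (A \to B): already at w0 itself, w0 \Vdash \neg B \to \neg A but w0 \nVdash A \to B.
w0 \nVdash A \to B: already at w0 itself, w0 \Vdash A but w0 \nVdash B.
w0 lacks atom B, so w0 \nVdash B.
So the root w0 does not force the formula.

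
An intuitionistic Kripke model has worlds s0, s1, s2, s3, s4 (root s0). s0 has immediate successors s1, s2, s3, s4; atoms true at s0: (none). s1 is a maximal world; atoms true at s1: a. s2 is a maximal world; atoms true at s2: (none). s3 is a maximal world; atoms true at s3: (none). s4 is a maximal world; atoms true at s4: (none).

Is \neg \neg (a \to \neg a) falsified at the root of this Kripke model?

Yes

s0 \nVdash \neg \neg (a \to \neg a) since s1 is accessible from s0 and s1 \Vdash \neg (a \to \neg a).
s1 \Vdash \neg (a \to \neg a): no world accessible from s1 forces a \to \neg a.
So the root s0 does not force \neg \neg (a \to \neg a); the model is a countermodel.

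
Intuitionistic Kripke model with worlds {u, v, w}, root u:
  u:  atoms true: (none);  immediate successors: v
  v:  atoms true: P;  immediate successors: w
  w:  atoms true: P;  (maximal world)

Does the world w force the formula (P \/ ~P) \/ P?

w ||- (P \/ ~P) \/ P via the disjunct P \/ ~P.

Yes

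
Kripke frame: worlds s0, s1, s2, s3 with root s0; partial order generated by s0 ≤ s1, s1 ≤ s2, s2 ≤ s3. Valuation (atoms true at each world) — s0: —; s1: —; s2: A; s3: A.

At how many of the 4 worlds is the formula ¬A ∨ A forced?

s0: does not force it — s0 ⊮ ¬A ∨ A: neither disjunct is forced at s0.
s1: does not force it — s1 ⊮ ¬A ∨ A: neither disjunct is forced at s1.
s2: forces it.
s3: forces it.
Worlds forcing the formula: {s2, s3}.

2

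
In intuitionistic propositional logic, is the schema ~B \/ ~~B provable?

No

This is the weak law of excluded middle, which is not intuitionistically valid.
A Kripke countermodel: worlds 0, 1, 2; order generated by 0 <= 1, 0 <= 2; atoms true at each world — 0:{}; 1:{B}; 2:{}.
0 ||-/- ~B \/ ~~B: neither disjunct is forced at 0.
0 ||-/- ~B since 1 is accessible from 0 and 1 ||- B.
So the root 0 does not force the formula.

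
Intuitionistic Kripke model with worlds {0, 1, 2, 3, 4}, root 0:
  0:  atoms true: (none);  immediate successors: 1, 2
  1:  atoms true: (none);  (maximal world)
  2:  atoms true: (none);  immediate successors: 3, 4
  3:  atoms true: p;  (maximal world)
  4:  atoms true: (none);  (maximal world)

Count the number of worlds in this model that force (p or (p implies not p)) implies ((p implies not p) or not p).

2

0: does not force it — 0 does not force (p or (p implies not p)) implies ((p implies not p) or not p): at the accessible world 3, 3 forces p or (p implies not p) but 3 does not force (p implies not p) or not p.
1: forces it.
2: does not force it.
3: does not force it.
4: forces it.
Worlds forcing the formula: {1, 4}.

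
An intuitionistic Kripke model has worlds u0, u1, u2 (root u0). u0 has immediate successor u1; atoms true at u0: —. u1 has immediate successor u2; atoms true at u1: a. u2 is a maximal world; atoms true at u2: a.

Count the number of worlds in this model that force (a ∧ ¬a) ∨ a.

u0: does not force it — u0 ⊮ (a ∧ ¬a) ∨ a: neither disjunct is forced at u0.
u1: forces it.
u2: forces it.
Worlds forcing the formula: {u1, u2}.

2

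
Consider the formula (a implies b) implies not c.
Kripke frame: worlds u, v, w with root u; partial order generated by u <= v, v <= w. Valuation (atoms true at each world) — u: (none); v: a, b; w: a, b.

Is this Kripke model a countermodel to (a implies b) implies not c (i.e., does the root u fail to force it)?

u forces (a implies b) implies not c: every world accessible from u that forces a implies b (namely u, v, w) also forces not c.
So the root u forces (a implies b) implies not c; the model is not a countermodel.

No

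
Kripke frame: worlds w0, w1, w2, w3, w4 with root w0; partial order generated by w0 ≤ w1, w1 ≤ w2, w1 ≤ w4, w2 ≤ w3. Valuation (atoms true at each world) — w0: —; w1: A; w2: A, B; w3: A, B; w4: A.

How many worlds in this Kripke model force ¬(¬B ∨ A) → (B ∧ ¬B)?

w0: forces it.
w1: forces it.
w2: forces it.
w3: forces it.
w4: forces it.
Worlds forcing the formula: {w0, w1, w2, w3, w4}.

5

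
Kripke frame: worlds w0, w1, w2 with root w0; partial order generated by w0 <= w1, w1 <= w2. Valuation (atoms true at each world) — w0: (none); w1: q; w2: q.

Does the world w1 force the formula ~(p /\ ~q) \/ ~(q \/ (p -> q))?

w1 ||- ~(p /\ ~q) \/ ~(q \/ (p -> q)) via the disjunct ~(p /\ ~q).

Yes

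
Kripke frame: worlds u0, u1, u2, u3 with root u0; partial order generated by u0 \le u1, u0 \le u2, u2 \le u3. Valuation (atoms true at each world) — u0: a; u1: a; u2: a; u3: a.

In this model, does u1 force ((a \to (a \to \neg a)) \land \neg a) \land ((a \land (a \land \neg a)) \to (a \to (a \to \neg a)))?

u1 \nVdash ((a \to (a \to \neg a)) \land \neg a) \land ((a \land (a \land \neg a)) \to (a \to (a \to \neg a))) since u1 fails (a \to (a \to \neg a)) \land \neg a.

No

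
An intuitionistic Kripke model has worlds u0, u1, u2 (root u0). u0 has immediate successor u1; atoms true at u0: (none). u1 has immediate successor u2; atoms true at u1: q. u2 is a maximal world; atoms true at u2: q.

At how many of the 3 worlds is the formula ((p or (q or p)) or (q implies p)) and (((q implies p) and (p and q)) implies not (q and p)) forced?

u0: does not force it — u0 does not force ((p or (q or p)) or (q implies p)) and (((q implies p) and (p and q)) implies not (q and p)) since u0 fails (p or (q or p)) or (q implies p).
u1: forces it.
u2: forces it.
Worlds forcing the formula: {u1, u2}.

2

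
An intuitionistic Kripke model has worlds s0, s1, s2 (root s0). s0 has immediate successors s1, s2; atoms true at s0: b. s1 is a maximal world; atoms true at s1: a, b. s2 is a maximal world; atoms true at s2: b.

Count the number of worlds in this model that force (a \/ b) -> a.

1

s0: does not force it — s0 ||-/- (a \/ b) -> a: already at s0 itself, s0 ||- a \/ b but s0 ||-/- a.
s1: forces it.
s2: does not force it — s2 ||-/- (a \/ b) -> a: already at s2 itself, s2 ||- a \/ b but s2 ||-/- a.
Worlds forcing the formula: {s1}.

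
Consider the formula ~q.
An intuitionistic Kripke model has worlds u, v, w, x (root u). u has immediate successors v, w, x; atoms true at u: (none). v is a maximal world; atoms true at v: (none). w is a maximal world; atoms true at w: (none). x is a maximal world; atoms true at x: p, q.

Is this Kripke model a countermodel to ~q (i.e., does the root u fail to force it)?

Yes

u ||-/- ~q since x is accessible from u and x ||- q.
So the root u does not force ~q; the model is a countermodel.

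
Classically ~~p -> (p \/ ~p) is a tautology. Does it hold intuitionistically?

This is a variant of double-negation elimination (deriving excluded middle from double negation), which is not intuitionistically valid.
A Kripke countermodel: worlds w0, w1; order generated by w0 <= w1; atoms true at each world — w0:{}; w1:{p}.
w0 ||-/- ~~p -> (p \/ ~p): already at w0 itself, w0 ||- ~~p but w0 ||-/- p \/ ~p.
w0 ||-/- p \/ ~p: neither disjunct is forced at w0.
w0 lacks atom p, so w0 ||-/- p.
So the root w0 does not force the formula.

No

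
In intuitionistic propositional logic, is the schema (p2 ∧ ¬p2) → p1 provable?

Yes

This is an instance of ex falso quodlibet, which is intuitionistically derivable.
No world can force both p2 and ¬p2, so the antecedent p2 ∧ ¬p2 is never forced and the implication holds vacuously at every world.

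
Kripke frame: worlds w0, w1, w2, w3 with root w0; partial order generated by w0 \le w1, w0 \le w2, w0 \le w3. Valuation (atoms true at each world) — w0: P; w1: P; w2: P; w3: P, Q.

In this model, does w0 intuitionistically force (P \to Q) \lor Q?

w0 \nVdash (P \to Q) \lor Q: neither disjunct is forced at w0.
w0 \nVdash P \to Q: already at w0 itself, w0 \Vdash P but w0 \nVdash Q.
w0 lacks atom Q, so w0 \nVdash Q.

No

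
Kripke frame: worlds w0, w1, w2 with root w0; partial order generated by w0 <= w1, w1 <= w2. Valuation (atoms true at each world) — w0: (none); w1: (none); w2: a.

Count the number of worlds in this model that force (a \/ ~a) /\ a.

w0: does not force it — w0 ||-/- (a \/ ~a) /\ a since w0 fails a \/ ~a.
w1: does not force it — w1 ||-/- (a \/ ~a) /\ a since w1 fails a \/ ~a.
w2: forces it.
Worlds forcing the formula: {w2}.

1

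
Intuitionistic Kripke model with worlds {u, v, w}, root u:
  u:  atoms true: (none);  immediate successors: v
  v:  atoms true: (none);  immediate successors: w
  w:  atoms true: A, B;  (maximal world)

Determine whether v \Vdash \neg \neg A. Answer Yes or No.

v \Vdash \neg \neg A: no world accessible from v forces \neg A.

Yes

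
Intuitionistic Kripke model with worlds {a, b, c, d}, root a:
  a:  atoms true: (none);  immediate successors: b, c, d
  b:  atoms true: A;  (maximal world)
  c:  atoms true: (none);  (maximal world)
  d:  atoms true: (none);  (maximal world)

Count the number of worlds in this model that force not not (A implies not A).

2

a: does not force it — a does not force not not (A implies not A) since b is accessible from a and b forces not (A implies not A).
b: does not force it.
c: forces it.
d: forces it.
Worlds forcing the formula: {c, d}.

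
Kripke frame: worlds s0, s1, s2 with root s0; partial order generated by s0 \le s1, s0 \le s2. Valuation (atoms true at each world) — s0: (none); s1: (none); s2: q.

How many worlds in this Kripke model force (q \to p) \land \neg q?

1

s0: does not force it — s0 \nVdash (q \to p) \land \neg q since s0 fails q \to p.
s1: forces it.
s2: does not force it.
Worlds forcing the formula: {s1}.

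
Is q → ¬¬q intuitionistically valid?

This is double-negation introduction, which is intuitionistically derivable.
If a world forces q then every accessible world forces q (persistence), so none forces ¬q; hence ¬¬q.

Yes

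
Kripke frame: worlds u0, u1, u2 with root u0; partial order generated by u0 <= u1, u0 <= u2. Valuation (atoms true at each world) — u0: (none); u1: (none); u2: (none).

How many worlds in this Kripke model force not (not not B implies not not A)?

0

u0: does not force it — u0 does not force not (not not B implies not not A) since u0 is accessible from u0 and u0 forces not not B implies not not A.
u1: does not force it — u1 does not force not (not not B implies not not A) since u1 is accessible from u1 and u1 forces not not B implies not not A.
u2: does not force it — u2 does not force not (not not B implies not not A) since u2 is accessible from u2 and u2 forces not not B implies not not A.
Worlds forcing the formula: { }.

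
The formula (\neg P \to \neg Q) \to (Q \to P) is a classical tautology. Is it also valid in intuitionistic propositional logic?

No

This is the converse of contraposition, which is not intuitionistically valid.
A Kripke countermodel: worlds u0, u1; order generated by u0 \le u1; atoms true at each world — u0:{Q}; u1:{P,Q}.
u0 \nVdash (\neg P \to \neg Q) \to (Q \to P): already at u0 itself, u0 \Vdash \neg P \to \neg Q but u0 \nVdash Q \to P.
u0 \nVdash Q \to P: already at u0 itself, u0 \Vdash Q but u0 \nVdash P.
u0 lacks atom P, so u0 \nVdash P.
So the root u0 does not force the formula.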